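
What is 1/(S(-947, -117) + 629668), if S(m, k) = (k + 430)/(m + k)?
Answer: 1064/669966439 ≈ 1.5881e-6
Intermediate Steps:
S(m, k) = (430 + k)/(k + m)
1/(S(-947, -117) + 629668) = 1/((430 - 117)/(-117 - 947) + 629668) = 1/(313/(-1064) + 629668) = 1/(-1/1064*313 + 629668) = 1/(-313/1064 + 629668) = 1/(669966439/1064) = 1064/669966439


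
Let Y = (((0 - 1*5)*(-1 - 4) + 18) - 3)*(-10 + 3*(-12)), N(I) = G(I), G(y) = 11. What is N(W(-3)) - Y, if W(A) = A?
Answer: 1851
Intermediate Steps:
N(I) = 11
Y = -1840 (Y = (((0 - 5)*(-5) + 18) - 3)*(-10 - 36) = ((-5*(-5) + 18) - 3)*(-46) = ((25 + 18) - 3)*(-46) = (43 - 3)*(-46) = 40*(-46) = -1840)
N(W(-3)) - Y = 11 - 1*(-1840) = 11 + 1840 = 1851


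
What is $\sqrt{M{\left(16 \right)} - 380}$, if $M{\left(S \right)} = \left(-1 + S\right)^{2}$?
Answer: $i \sqrt{155} \approx 12.45 i$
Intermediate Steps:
$\sqrt{M{\left(16 \right)} - 380} = \sqrt{\left(-1 + 16\right)^{2} - 380} = \sqrt{15^{2} - 380} = \sqrt{225 - 380} = \sqrt{-155} = i \sqrt{155}$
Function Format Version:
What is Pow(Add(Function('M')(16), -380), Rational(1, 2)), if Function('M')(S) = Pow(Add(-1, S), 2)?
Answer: Mul(I, Pow(155, Rational(1, 2))) ≈ Mul(12.450, I)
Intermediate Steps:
Pow(Add(Function('M')(16), -380), Rational(1, 2)) = Pow(Add(Pow(Add(-1, 16), 2), -380), Rational(1, 2)) = Pow(Add(Pow(15, 2), -380), Rational(1, 2)) = Pow(Add(225, -380), Rational(1, 2)) = Pow(-155, Rational(1, 2)) = Mul(I, Pow(155, Rational(1, 2)))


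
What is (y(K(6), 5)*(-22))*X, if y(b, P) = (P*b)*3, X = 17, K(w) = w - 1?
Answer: -28050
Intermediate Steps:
K(w) = -1 + w
y(b, P) = 3*P*b
(y(K(6), 5)*(-22))*X = ((3*5*(-1 + 6))*(-22))*17 = ((3*5*5)*(-22))*17 = (75*(-22))*17 = -1650*17 = -28050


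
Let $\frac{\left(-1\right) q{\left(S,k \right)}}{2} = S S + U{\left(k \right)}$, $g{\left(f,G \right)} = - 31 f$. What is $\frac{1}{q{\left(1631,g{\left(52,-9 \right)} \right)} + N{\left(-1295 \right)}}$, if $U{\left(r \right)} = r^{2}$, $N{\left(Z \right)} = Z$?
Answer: $- \frac{1}{10518705} \approx -9.5069 \cdot 10^{-8}$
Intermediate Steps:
$q{\left(S,k \right)} = - 2 S^{2} - 2 k^{2}$ ($q{\left(S,k \right)} = - 2 \left(S S + k^{2}\right) = - 2 \left(S^{2} + k^{2}\right) = - 2 S^{2} - 2 k^{2}$)
$\frac{1}{q{\left(1631,g{\left(52,-9 \right)} \right)} + N{\left(-1295 \right)}} = \frac{1}{\left(- 2 \cdot 1631^{2} - 2 \left(\left(-31\right) 52\right)^{2}\right) - 1295} = \frac{1}{\left(\left(-2\right) 2660161 - 2 \left(-1612\right)^{2}\right) - 1295} = \frac{1}{\left(-5320322 - 5197088\right) - 1295} = \frac{1}{-10517410 - 1295} = \frac{1}{-10518705} = - \frac{1}{10518705}$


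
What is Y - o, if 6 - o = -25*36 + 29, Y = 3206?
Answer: 2329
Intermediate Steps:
o = 877 (o = 6 - (-25*36 + 29) = 6 - (-900 + 29) = 6 - 1*(-871) = 6 + 871 = 877)
Y - o = 3206 - 1*877 = 3206 - 877 = 2329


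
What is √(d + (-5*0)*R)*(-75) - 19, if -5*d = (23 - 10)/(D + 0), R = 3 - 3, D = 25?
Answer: -19 - 3*I*√65 ≈ -19.0 - 24.187*I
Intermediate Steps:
R = 0
d = -13/125 (d = -(23 - 10)/(5*(25 + 0)) = -13/(5*25) = -⅕*13/25 = -13/125 ≈ -0.10400)
√(d + (-5*0)*R)*(-75) - 19 = √(-13/125 - 5*0*0)*(-75) - 19 = √(-13/125 + 0*0)*(-75) - 19 = √(-13/125 + 0)*(-75) - 19 = √(-13/125)*(-75) - 19 = (I*√65/25)*(-75) - 19 = -3*I*√65 - 19 = -19 - 3*I*√65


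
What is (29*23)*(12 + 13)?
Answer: 16675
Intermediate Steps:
(29*23)*(12 + 13) = 667*25 = 16675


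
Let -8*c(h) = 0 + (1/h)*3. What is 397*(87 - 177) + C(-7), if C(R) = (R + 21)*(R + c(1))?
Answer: -143333/4 ≈ -35833.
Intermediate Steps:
c(h) = -3/(8*h) (c(h) = -(0 + (1/h)*3)/8 = -(0 + 3/h)/8 = -3/(8*h))
C(R) = (21 + R)*(-3/8 + R) (C(R) = (R + 21)*(R - 3/8/1) = (21 + R)*(R - 3/8*1) = (21 + R)*(R - 3/8) = (21 + R)*(-3/8 + R))
397*(87 - 177) + C(-7) = 397*(87 - 177) + (-63/8 + (-7)**2 + (165/8)*(-7)) = 397*(-90) + (-63/8 + 49 - 1155/8) = -35730 - 413/4 = -143333/4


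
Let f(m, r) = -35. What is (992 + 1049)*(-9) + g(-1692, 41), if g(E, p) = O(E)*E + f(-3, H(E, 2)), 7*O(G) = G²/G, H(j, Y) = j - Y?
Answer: 2734036/7 ≈ 3.9058e+5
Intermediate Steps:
O(G) = G/7 (O(G) = (G²/G)/7 = G/7)
g(E, p) = -35 + E²/7 (g(E, p) = (E/7)*E - 35 = E²/7 - 35 = -35 + E²/7)
(992 + 1049)*(-9) + g(-1692, 41) = (992 + 1049)*(-9) + (-35 + (⅐)*(-1692)²) = 2041*(-9) + (-35 + (⅐)*2862864) = -18369 + (-35 + 2862864/7) = -18369 + 2862619/7 = 2734036/7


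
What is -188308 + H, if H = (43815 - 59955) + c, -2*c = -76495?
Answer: -332401/2 ≈ -1.6620e+5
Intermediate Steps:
c = 76495/2 (c = -½*(-76495) = 76495/2 ≈ 38248.)
H = 44215/2 (H = (43815 - 59955) + 76495/2 = -16140 + 76495/2 = 44215/2 ≈ 22108.)
-188308 + H = -188308 + 44215/2 = -332401/2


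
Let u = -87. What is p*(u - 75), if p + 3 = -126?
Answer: 20898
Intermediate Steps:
p = -129 (p = -3 - 126 = -129)
p*(u - 75) = -129*(-87 - 75) = -129*(-162) = 20898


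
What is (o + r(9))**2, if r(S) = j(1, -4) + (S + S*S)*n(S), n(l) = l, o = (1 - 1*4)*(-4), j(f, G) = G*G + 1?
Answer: 703921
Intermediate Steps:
j(f, G) = 1 + G**2 (j(f, G) = G**2 + 1 = 1 + G**2)
o = 12 (o = (1 - 4)*(-4) = -3*(-4) = 12)
r(S) = 17 + S*(S + S**2) (r(S) = (1 + (-4)**2) + (S + S*S)*S = (1 + 16) + (S + S**2)*S = 17 + S*(S + S**2))
(o + r(9))**2 = (12 + (17 + 9**2 + 9**3))**2 = (12 + (17 + 81 + 729))**2 = (12 + 827)**2 = 839**2 = 703921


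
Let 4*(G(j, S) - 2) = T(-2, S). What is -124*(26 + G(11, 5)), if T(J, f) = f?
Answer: -3627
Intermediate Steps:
G(j, S) = 2 + S/4
-124*(26 + G(11, 5)) = -124*(26 + (2 + (¼)*5)) = -124*(26 + (2 + 5/4)) = -124*(26 + 13/4) = -124*117/4 = -3627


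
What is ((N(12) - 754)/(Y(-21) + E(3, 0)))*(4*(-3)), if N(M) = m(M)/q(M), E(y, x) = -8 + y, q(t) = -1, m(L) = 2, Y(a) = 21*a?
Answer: -4536/223 ≈ -20.341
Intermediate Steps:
N(M) = -2 (N(M) = 2/(-1) = 2*(-1) = -2)
((N(12) - 754)/(Y(-21) + E(3, 0)))*(4*(-3)) = ((-2 - 754)/(21*(-21) + (-8 + 3)))*(4*(-3)) = -756/(-441 - 5)*(-12) = -756/(-446)*(-12) = -756*(-1/446)*(-12) = (378/223)*(-12) = -4536/223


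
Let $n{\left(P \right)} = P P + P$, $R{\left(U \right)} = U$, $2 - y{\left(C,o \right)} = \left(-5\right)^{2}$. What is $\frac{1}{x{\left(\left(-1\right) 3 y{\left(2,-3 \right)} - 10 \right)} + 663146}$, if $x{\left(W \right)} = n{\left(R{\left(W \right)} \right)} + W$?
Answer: $\frac{1}{666745} \approx 1.4998 \cdot 10^{-6}$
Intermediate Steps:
$y{\left(C,o \right)} = -23$ ($y{\left(C,o \right)} = 2 - \left(-5\right)^{2} = 2 - 25 = -23$)
$n{\left(P \right)} = P + P^{2}$ ($n{\left(P \right)} = P^{2} + P = P + P^{2}$)
$x{\left(W \right)} = W + W \left(1 + W\right)$ ($x{\left(W \right)} = W \left(1 + W\right) + W = W + W \left(1 + W\right)$)
$\frac{1}{x{\left(\left(-1\right) 3 y{\left(2,-3 \right)} - 10 \right)} + 663146} = \frac{1}{\left(\left(-1\right) 3 \left(-23\right) - 10\right) \left(2 - \left(10 - \left(-1\right) 3 \left(-23\right)\right)\right) + 663146} = \frac{1}{\left(\left(-3\right) \left(-23\right) - 10\right) \left(2 - -59\right) + 663146} = \frac{1}{\left(69 - 10\right) \left(2 + \left(69 - 10\right)\right) + 663146} = \frac{1}{59 \left(2 + 59\right) + 663146} = \frac{1}{59 \cdot 61 + 663146} = \frac{1}{3599 + 663146} = \frac{1}{666745}$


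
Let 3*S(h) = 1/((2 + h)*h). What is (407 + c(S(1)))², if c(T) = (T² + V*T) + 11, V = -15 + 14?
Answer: 1145822500/6561 ≈ 1.7464e+5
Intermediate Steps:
V = -1
S(h) = 1/(3*h*(2 + h)) (S(h) = (1/((2 + h)*h))/3 = (1/(h*(2 + h)))/3 = 1/(3*h*(2 + h)))
c(T) = 11 + T² - T (c(T) = (T² - T) + 11 = 11 + T² - T)
(407 + c(S(1)))² = (407 + (11 + ((⅓)/(1*(2 + 1)))² - 1/(3*1*(2 + 1))))² = (407 + (11 + ((⅓)*1/3)² - 1/(3*3)))² = (407 + (11 + ((⅓)*1*(⅓))² - 1/(3*3)))² = (407 + (11 + (⅑)² - 1*⅑))² = (407 + (11 + 1/81 - ⅑))² = (407 + 883/81)² = (33850/81)² = 1145822500/6561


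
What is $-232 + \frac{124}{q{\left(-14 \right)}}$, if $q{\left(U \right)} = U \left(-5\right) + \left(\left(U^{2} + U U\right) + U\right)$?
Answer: $- \frac{25953}{112} \approx -231.72$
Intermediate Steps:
$q{\left(U \right)} = - 4 U + 2 U^{2}$ ($q{\left(U \right)} = - 5 U + \left(\left(U^{2} + U^{2}\right) + U\right) = - 5 U + \left(2 U^{2} + U\right) = - 5 U + \left(U + 2 U^{2}\right) = - 4 U + 2 U^{2}$)
$-232 + \frac{124}{q{\left(-14 \right)}} = -232 + \frac{124}{2 \left(-14\right) \left(-2 - 14\right)} = -232 + \frac{124}{2 \left(-14\right) \left(-16\right)} = -232 + \frac{124}{448} = -232 + 124 \cdot \frac{1}{448} = -232 + \frac{31}{112} = - \frac{25953}{112}$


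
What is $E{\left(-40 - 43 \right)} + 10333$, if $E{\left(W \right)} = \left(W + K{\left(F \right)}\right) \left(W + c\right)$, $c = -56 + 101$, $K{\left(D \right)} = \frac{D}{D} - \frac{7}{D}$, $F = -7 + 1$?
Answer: $\frac{40214}{3} \approx 13405.0$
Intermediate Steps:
$F = -6$
$K{\left(D \right)} = 1 - \frac{7}{D}$
$c = 45$
$E{\left(W \right)} = \left(45 + W\right) \left(\frac{13}{6} + W\right)$ ($E{\left(W \right)} = \left(W + \frac{-7 - 6}{-6}\right) \left(W + 45\right) = \left(W - - \frac{13}{6}\right) \left(45 + W\right) = \left(W + \frac{13}{6}\right) \left(45 + W\right) = \left(\frac{13}{6} + W\right) \left(45 + W\right) = \left(45 + W\right) \left(\frac{13}{6} + W\right)$)
$E{\left(-40 - 43 \right)} + 10333 = \left(\frac{195}{2} + \left(-40 - 43\right)^{2} + \frac{283 \left(-40 - 43\right)}{6}\right) + 10333 = \left(\frac{195}{2} + \left(-83\right)^{2} + \frac{283}{6} \left(-83\right)\right) + 10333 = \left(\frac{195}{2} + 6889 - \frac{23489}{6}\right) + 10333 = \frac{9215}{3} + 10333 = \frac{40214}{3}$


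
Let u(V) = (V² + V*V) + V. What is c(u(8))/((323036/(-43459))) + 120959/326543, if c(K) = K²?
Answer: -9372927048001/3767326591 ≈ -2488.0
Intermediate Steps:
u(V) = V + 2*V² (u(V) = (V² + V²) + V = 2*V² + V = V + 2*V²)
c(u(8))/((323036/(-43459))) + 120959/326543 = (8*(1 + 2*8))²/((323036/(-43459))) + 120959/326543 = (8*(1 + 16))²/((323036*(-1/43459))) + 120959*(1/326543) = (8*17)²/(-323036/43459) + 120959/326543 = 136²*(-43459/323036) + 120959/326543 = 18496*(-43459/323036) + 120959/326543 = -200954416/80759 + 120959/326543 = -9372927048001/3767326591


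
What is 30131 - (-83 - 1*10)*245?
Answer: 52916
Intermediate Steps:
30131 - (-83 - 1*10)*245 = 30131 - (-83 - 10)*245 = 30131 - (-93)*245 = 30131 - 1*(-22785) = 30131 + 22785 = 52916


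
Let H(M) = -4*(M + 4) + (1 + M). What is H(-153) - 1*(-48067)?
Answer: 48511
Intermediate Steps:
H(M) = -15 - 3*M (H(M) = -4*(4 + M) + (1 + M) = (-16 - 4*M) + (1 + M) = -15 - 3*M)
H(-153) - 1*(-48067) = (-15 - 3*(-153)) - 1*(-48067) = (-15 + 459) + 48067 = 444 + 48067 = 48511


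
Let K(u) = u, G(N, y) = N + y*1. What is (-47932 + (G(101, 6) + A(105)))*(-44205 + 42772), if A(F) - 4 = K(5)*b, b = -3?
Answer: 68548988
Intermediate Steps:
G(N, y) = N + y
A(F) = -11 (A(F) = 4 + 5*(-3) = 4 - 15 = -11)
(-47932 + (G(101, 6) + A(105)))*(-44205 + 42772) = (-47932 + ((101 + 6) - 11))*(-44205 + 42772) = (-47932 + (107 - 11))*(-1433) = (-47932 + 96)*(-1433) = -47836*(-1433) = 68548988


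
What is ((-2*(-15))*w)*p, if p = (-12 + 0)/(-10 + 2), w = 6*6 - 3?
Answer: 1485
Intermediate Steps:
w = 33 (w = 36 - 3 = 33)
p = 3/2 (p = -12/(-8) = -12*(-⅛) = 3/2 ≈ 1.5000)
((-2*(-15))*w)*p = (-2*(-15)*33)*(3/2) = (30*33)*(3/2) = 990*(3/2) = 1485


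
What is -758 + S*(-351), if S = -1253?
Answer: 439045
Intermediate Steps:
-758 + S*(-351) = -758 - 1253*(-351) = -758 + 439803 = 439045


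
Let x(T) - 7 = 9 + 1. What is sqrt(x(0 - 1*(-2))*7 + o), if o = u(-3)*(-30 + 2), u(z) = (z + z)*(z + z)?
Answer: I*sqrt(889) ≈ 29.816*I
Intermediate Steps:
x(T) = 17 (x(T) = 7 + (9 + 1) = 7 + 10 = 17)
u(z) = 4*z**2 (u(z) = (2*z)*(2*z) = 4*z**2)
o = -1008 (o = (4*(-3)**2)*(-30 + 2) = (4*9)*(-28) = 36*(-28) = -1008)
sqrt(x(0 - 1*(-2))*7 + o) = sqrt(17*7 - 1008) = sqrt(119 - 1008) = sqrt(-889) = I*sqrt(889)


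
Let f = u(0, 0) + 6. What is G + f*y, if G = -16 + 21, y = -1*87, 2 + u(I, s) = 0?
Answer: -343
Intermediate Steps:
u(I, s) = -2 (u(I, s) = -2 + 0 = -2)
y = -87
f = 4 (f = -2 + 6 = 4)
G = 5
G + f*y = 5 + 4*(-87) = 5 - 348 = -343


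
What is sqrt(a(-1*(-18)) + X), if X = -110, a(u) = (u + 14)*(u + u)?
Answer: sqrt(1042) ≈ 32.280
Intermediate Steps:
a(u) = 2*u*(14 + u) (a(u) = (14 + u)*(2*u) = 2*u*(14 + u))
sqrt(a(-1*(-18)) + X) = sqrt(2*(-1*(-18))*(14 - 1*(-18)) - 110) = sqrt(2*18*(14 + 18) - 110) = sqrt(2*18*32 - 110) = sqrt(1152 - 110) = sqrt(1042)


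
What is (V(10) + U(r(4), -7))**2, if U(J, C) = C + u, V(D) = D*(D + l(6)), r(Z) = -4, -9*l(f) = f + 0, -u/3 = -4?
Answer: 87025/9 ≈ 9669.4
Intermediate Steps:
u = 12 (u = -3*(-4) = 12)
l(f) = -f/9 (l(f) = -(f + 0)/9 = -f/9)
V(D) = D*(-2/3 + D) (V(D) = D*(D - 1/9*6) = D*(D - 2/3) = D*(-2/3 + D))
U(J, C) = 12 + C (U(J, C) = C + 12 = 12 + C)
(V(10) + U(r(4), -7))**2 = ((1/3)*10*(-2 + 3*10) + (12 - 7))**2 = ((1/3)*10*(-2 + 30) + 5)**2 = ((1/3)*10*28 + 5)**2 = (280/3 + 5)**2 = (295/3)**2 = 87025/9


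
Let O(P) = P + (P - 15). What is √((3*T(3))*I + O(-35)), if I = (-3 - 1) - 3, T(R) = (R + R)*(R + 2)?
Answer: I*√715 ≈ 26.739*I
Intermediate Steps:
T(R) = 2*R*(2 + R) (T(R) = (2*R)*(2 + R) = 2*R*(2 + R))
I = -7 (I = -4 - 3 = -7)
O(P) = -15 + 2*P (O(P) = P + (-15 + P) = -15 + 2*P)
√((3*T(3))*I + O(-35)) = √((3*(2*3*(2 + 3)))*(-7) + (-15 + 2*(-35))) = √((3*(2*3*5))*(-7) + (-15 - 70)) = √((3*30)*(-7) - 85) = √(90*(-7) - 85) = √(-630 - 85) = √(-715) = I*√715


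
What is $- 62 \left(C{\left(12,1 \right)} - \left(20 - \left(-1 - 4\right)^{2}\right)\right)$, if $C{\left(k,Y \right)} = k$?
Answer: $-1054$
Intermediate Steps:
$- 62 \left(C{\left(12,1 \right)} - \left(20 - \left(-1 - 4\right)^{2}\right)\right) = - 62 \left(12 - \left(20 - \left(-1 - 4\right)^{2}\right)\right) = - 62 \left(12 - \left(20 - 25\right)\right) = - 62 \left(12 + \left(\left(25 + 11\right) - 31\right)\right) = - 62 \left(12 + \left(36 - 31\right)\right) = - 62 \left(12 + 5\right) = \left(-62\right) 17 = -1054$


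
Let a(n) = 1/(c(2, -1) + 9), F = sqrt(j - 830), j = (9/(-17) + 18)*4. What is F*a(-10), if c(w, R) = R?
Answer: I*sqrt(219674)/136 ≈ 3.4463*I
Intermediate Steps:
j = 1188/17 (j = (9*(-1/17) + 18)*4 = (-9/17 + 18)*4 = (297/17)*4 = 1188/17 ≈ 69.882)
F = I*sqrt(219674)/17 (F = sqrt(1188/17 - 830) = sqrt(-12922/17) = I*sqrt(219674)/17 ≈ 27.57*I)
a(n) = 1/8 (a(n) = 1/(-1 + 9) = 1/8)
F*a(-10) = (I*sqrt(219674)/17)*(1/8) = I*sqrt(219674)/136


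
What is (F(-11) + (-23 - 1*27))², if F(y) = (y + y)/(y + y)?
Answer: 2401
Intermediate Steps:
F(y) = 1 (F(y) = (2*y)/((2*y)) = (2*y)*(1/(2*y)) = 1)
(F(-11) + (-23 - 1*27))² = (1 + (-23 - 1*27))² = (1 + (-23 - 27))² = (1 - 50)² = (-49)² = 2401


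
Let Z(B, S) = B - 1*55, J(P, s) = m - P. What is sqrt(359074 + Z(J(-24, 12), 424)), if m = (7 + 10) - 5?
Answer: 3*sqrt(39895) ≈ 599.21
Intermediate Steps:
m = 12 (m = 17 - 5 = 12)
J(P, s) = 12 - P
Z(B, S) = -55 + B (Z(B, S) = B - 55 = -55 + B)
sqrt(359074 + Z(J(-24, 12), 424)) = sqrt(359074 + (-55 + (12 - 1*(-24)))) = sqrt(359074 + (-55 + (12 + 24))) = sqrt(359074 + (-55 + 36)) = sqrt(359074 - 19) = sqrt(359055) = 3*sqrt(39895)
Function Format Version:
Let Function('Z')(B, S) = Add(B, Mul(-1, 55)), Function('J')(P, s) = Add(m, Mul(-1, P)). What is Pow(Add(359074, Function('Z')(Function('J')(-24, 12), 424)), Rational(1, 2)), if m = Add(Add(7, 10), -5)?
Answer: Mul(3, Pow(39895, Rational(1, 2))) ≈ 599.21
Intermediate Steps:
m = 12 (m = Add(17, -5) = 12)
Function('J')(P, s) = Add(12, Mul(-1, P))
Function('Z')(B, S) = Add(-55, B) (Function('Z')(B, S) = Add(B, -55) = Add(-55, B))
Pow(Add(359074, Function('Z')(Function('J')(-24, 12), 424)), Rational(1, 2)) = Pow(Add(359074, Add(-55, Add(12, Mul(-1, -24)))), Rational(1, 2)) = Pow(Add(359074, Add(-55, Add(12, 24))), Rational(1, 2)) = Pow(Add(359074, Add(-55, 36)), Rational(1, 2)) = Pow(Add(359074, -19), Rational(1, 2)) = Pow(359055, Rational(1, 2)) = Mul(3, Pow(39895, Rational(1, 2)))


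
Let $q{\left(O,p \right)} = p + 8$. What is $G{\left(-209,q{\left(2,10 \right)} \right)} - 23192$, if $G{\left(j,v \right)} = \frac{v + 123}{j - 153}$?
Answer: $- \frac{8395645}{362} \approx -23192.0$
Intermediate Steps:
$q{\left(O,p \right)} = 8 + p$
$G{\left(j,v \right)} = \frac{123 + v}{-153 + j}$
$G{\left(-209,q{\left(2,10 \right)} \right)} - 23192 = \frac{123 + \left(8 + 10\right)}{-153 - 209} - 23192 = \frac{123 + 18}{-362} - 23192 = \left(- \frac{1}{362}\right) 141 - 23192 = - \frac{141}{362} - 23192 = - \frac{8395645}{362}$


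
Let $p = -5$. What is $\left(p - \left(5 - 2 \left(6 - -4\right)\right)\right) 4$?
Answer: $40$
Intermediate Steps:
$\left(p - \left(5 - 2 \left(6 - -4\right)\right)\right) 4 = \left(-5 - \left(5 - 2 \left(6 - -4\right)\right)\right) 4 = \left(-5 - \left(5 - 2 \left(6 + 4\right)\right)\right) 4 = \left(-5 + \left(2 \cdot 10 - 5\right)\right) 4 = \left(-5 + \left(20 - 5\right)\right) 4 = \left(-5 + 15\right) 4 = 10 \cdot 4 = 40$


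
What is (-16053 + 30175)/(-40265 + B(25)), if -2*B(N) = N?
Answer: -28244/80555 ≈ -0.35062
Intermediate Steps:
B(N) = -N/2
(-16053 + 30175)/(-40265 + B(25)) = (-16053 + 30175)/(-40265 - 1/2*25) = 14122/(-40265 - 25/2) = 14122/(-80555/2) = 14122*(-2/80555) = -28244/80555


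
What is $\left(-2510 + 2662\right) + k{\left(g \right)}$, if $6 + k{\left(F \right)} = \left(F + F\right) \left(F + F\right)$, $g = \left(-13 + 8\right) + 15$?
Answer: $546$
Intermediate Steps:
$g = 10$ ($g = -5 + 15 = 10$)
$k{\left(F \right)} = -6 + 4 F^{2}$ ($k{\left(F \right)} = -6 + \left(F + F\right) \left(F + F\right) = -6 + 2 F 2 F = -6 + 4 F^{2}$)
$\left(-2510 + 2662\right) + k{\left(g \right)} = \left(-2510 + 2662\right) - \left(6 - 4 \cdot 10^{2}\right) = 152 + \left(-6 + 4 \cdot 100\right) = 152 + \left(-6 + 400\right) = 152 + 394 = 546$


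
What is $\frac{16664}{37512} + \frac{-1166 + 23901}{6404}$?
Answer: $\frac{119943947}{30028356} \approx 3.9944$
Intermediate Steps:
$\frac{16664}{37512} + \frac{-1166 + 23901}{6404} = 16664 \cdot \frac{1}{37512} + 22735 \cdot \frac{1}{6404} = \frac{2083}{4689} + \frac{22735}{6404} = \frac{119943947}{30028356}$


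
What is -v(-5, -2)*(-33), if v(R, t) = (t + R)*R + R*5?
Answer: 330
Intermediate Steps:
v(R, t) = 5*R + R*(R + t) (v(R, t) = (R + t)*R + 5*R = R*(R + t) + 5*R = 5*R + R*(R + t))
-v(-5, -2)*(-33) = -(-5)*(5 - 5 - 2)*(-33) = -(-5)*(-2)*(-33) = -1*10*(-33) = -10*(-33) = 330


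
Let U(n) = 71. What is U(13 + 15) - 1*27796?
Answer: -27725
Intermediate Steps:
U(13 + 15) - 1*27796 = 71 - 1*27796 = 71 - 27796 = -27725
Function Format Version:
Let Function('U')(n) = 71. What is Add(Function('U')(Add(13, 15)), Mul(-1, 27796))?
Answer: -27725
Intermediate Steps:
Add(Function('U')(Add(13, 15)), Mul(-1, 27796)) = Add(71, Mul(-1, 27796)) = Add(71, -27796) = -27725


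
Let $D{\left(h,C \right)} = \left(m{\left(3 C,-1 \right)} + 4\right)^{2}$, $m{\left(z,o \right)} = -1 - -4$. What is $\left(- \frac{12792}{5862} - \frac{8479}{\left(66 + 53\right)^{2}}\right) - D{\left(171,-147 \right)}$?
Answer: $- \frac{716404788}{13835297} \approx -51.781$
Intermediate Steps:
$m{\left(z,o \right)} = 3$ ($m{\left(z,o \right)} = -1 + 4 = 3$)
$D{\left(h,C \right)} = 49$ ($D{\left(h,C \right)} = \left(3 + 4\right)^{2} = 7^{2} = 49$)
$\left(- \frac{12792}{5862} - \frac{8479}{\left(66 + 53\right)^{2}}\right) - D{\left(171,-147 \right)} = \left(- \frac{12792}{5862} - \frac{8479}{\left(66 + 53\right)^{2}}\right) - 49 = \left(\left(-12792\right) \frac{1}{5862} - \frac{8479}{119^{2}}\right) - 49 = \left(- \frac{2132}{977} - \frac{8479}{14161}\right) - 49 = - \frac{38475235}{13835297} - 49 = - \frac{716404788}{13835297}$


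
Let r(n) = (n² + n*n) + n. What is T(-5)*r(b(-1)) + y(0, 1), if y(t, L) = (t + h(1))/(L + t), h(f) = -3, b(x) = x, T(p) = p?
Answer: -8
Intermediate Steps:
y(t, L) = (-3 + t)/(L + t) (y(t, L) = (t - 3)/(L + t) = (-3 + t)/(L + t))
r(n) = n + 2*n² (r(n) = (n² + n²) + n = 2*n² + n = n + 2*n²)
T(-5)*r(b(-1)) + y(0, 1) = -(-5)*(1 + 2*(-1)) + (-3 + 0)/(1 + 0) = -(-5)*(1 - 2) - 3/1 = -(-5)*(-1) + 1*(-3) = -5*1 - 3 = -5 - 3 = -8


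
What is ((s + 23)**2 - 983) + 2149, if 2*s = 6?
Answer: 1842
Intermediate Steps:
s = 3 (s = (1/2)*6 = 3)
((s + 23)**2 - 983) + 2149 = ((3 + 23)**2 - 983) + 2149 = (26**2 - 983) + 2149 = (676 - 983) + 2149 = -307 + 2149 = 1842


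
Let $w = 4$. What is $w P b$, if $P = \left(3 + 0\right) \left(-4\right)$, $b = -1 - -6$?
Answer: $-240$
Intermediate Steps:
$b = 5$ ($b = -1 + 6 = 5$)
$P = -12$ ($P = 3 \left(-4\right) = -12$)
$w P b = 4 \left(-12\right) 5 = \left(-48\right) 5 = -240$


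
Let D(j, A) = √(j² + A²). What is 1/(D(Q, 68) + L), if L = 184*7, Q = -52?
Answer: 161/206452 - √458/412904 ≈ 0.00072801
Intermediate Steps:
D(j, A) = √(A² + j²)
L = 1288
1/(D(Q, 68) + L) = 1/(√(68² + (-52)²) + 1288) = 1/(√(4624 + 2704) + 1288) = 1/(√7328 + 1288) = 1/(4*√458 + 1288) = 1/(1288 + 4*√458)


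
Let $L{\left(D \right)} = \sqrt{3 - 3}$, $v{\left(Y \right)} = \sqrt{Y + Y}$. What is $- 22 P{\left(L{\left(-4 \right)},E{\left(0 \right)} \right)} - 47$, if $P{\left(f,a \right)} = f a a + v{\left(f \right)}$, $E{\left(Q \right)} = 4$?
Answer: $-47$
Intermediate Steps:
$v{\left(Y \right)} = \sqrt{2} \sqrt{Y}$ ($v{\left(Y \right)} = \sqrt{2 Y} = \sqrt{2} \sqrt{Y}$)
$L{\left(D \right)} = 0$ ($L{\left(D \right)} = \sqrt{0} = 0$)
$P{\left(f,a \right)} = f a^{2} + \sqrt{2} \sqrt{f}$ ($P{\left(f,a \right)} = f a a + \sqrt{2} \sqrt{f} = a f a + \sqrt{2} \sqrt{f} = f a^{2} + \sqrt{2} \sqrt{f}$)
$- 22 P{\left(L{\left(-4 \right)},E{\left(0 \right)} \right)} - 47 = - 22 \left(0 \cdot 4^{2} + \sqrt{2} \sqrt{0}\right) - 47 = - 22 \left(0 \cdot 16 + \sqrt{2} \cdot 0\right) - 47 = - 22 \left(0 + 0\right) - 47 = \left(-22\right) 0 - 47 = 0 - 47 = -47$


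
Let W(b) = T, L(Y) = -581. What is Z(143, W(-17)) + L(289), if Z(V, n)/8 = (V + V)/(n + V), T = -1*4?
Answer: -78471/139 ≈ -564.54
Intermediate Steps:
T = -4
W(b) = -4
Z(V, n) = 16*V/(V + n) (Z(V, n) = 8*((V + V)/(n + V)) = 8*((2*V)/(V + n)) = 8*(2*V/(V + n)) = 16*V/(V + n))
Z(143, W(-17)) + L(289) = 16*143/(143 - 4) - 581 = 16*143/139 - 581 = 16*143*(1/139) - 581 = 2288/139 - 581 = -78471/139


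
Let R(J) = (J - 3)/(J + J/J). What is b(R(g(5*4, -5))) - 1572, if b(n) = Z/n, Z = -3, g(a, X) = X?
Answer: -3147/2 ≈ -1573.5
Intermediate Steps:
R(J) = (-3 + J)/(1 + J) (R(J) = (-3 + J)/(J + 1) = (-3 + J)/(1 + J))
b(n) = -3/n
b(R(g(5*4, -5))) - 1572 = -3*(1 - 5)/(-3 - 5) - 1572 = -3/(-8/(-4)) - 1572 = -3/((-1/4*(-8))) - 1572 = -3/2 - 1572 = -3147/2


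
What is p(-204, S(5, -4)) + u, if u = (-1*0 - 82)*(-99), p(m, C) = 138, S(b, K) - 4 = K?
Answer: 8256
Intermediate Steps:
S(b, K) = 4 + K
u = 8118 (u = (0 - 82)*(-99) = -82*(-99) = 8118)
p(-204, S(5, -4)) + u = 138 + 8118 = 8256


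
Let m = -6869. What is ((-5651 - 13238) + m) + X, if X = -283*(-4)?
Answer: -24626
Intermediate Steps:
X = 1132
((-5651 - 13238) + m) + X = ((-5651 - 13238) - 6869) + 1132 = (-18889 - 6869) + 1132 = -25758 + 1132 = -24626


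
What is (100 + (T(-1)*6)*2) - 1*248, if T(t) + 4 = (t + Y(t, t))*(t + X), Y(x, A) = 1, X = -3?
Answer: -196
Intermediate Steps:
T(t) = -4 + (1 + t)*(-3 + t) (T(t) = -4 + (t + 1)*(t - 3) = -4 + (1 + t)*(-3 + t))
(100 + (T(-1)*6)*2) - 1*248 = (100 + ((-7 + (-1)**2 - 2*(-1))*6)*2) - 1*248 = (100 + ((-7 + 1 + 2)*6)*2) - 248 = (100 - 4*6*2) - 248 = (100 - 24*2) - 248 = (100 - 48) - 248 = 52 - 248 = -196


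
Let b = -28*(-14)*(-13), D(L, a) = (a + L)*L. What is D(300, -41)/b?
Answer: -2775/182 ≈ -15.247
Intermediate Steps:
D(L, a) = L*(L + a) (D(L, a) = (L + a)*L = L*(L + a))
b = -5096 (b = 392*(-13) = -5096)
D(300, -41)/b = (300*(300 - 41))/(-5096) = (300*259)*(-1/5096) = 77700*(-1/5096) = -2775/182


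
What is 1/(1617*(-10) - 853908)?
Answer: -1/870078 ≈ -1.1493e-6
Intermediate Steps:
1/(1617*(-10) - 853908) = 1/(-16170 - 853908) = 1/(-870078) = -1/870078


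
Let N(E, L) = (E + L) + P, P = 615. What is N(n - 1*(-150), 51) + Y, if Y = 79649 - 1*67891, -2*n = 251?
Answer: 24897/2 ≈ 12449.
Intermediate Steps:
n = -251/2 (n = -1/2*251 = -251/2 ≈ -125.50)
N(E, L) = 615 + E + L (N(E, L) = (E + L) + 615 = 615 + E + L)
Y = 11758 (Y = 79649 - 67891 = 11758)
N(n - 1*(-150), 51) + Y = (615 + (-251/2 - 1*(-150)) + 51) + 11758 = (615 + (-251/2 + 150) + 51) + 11758 = (615 + 49/2 + 51) + 11758 = 1381/2 + 11758 = 24897/2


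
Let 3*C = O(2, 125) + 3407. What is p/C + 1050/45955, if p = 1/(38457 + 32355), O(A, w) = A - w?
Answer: 2325467393/101777898768 ≈ 0.022848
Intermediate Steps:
p = 1/70812 ≈ 1.4122e-5
C = 3284/3 (C = ((2 - 1*125) + 3407)/3 = ((2 - 125) + 3407)/3 = (-123 + 3407)/3 = (⅓)*3284 = 3284/3 ≈ 1094.7)
p/C + 1050/45955 = 1/(70812*(3284/3)) + 1050/45955 = (1/70812)*(3/3284) + 1050*(1/45955) = 1/77515536 + 30/1313 = 2325467393/101777898768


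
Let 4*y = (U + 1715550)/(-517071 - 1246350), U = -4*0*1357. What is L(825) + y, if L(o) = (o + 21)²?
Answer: 841405463699/1175614 ≈ 7.1572e+5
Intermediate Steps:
U = 0 (U = 0*1357 = 0)
L(o) = (21 + o)²
y = -285925/1175614 (y = ((0 + 1715550)/(-517071 - 1246350))/4 = (1715550/(-1763421))/4 = (1715550*(-1/1763421))/4 = (¼)*(-571850/587807) = -285925/1175614 ≈ -0.24321)
L(825) + y = (21 + 825)² - 285925/1175614 = 846² - 285925/1175614 = 715716 - 285925/1175614 = 841405463699/1175614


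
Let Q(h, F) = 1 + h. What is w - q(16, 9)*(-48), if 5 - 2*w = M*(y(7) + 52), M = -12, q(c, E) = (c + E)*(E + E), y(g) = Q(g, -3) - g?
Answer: 43841/2 ≈ 21921.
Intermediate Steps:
y(g) = 1 (y(g) = (1 + g) - g = 1)
q(c, E) = 2*E*(E + c) (q(c, E) = (E + c)*(2*E) = 2*E*(E + c))
w = 641/2 (w = 5/2 - (-6)*(1 + 52) = 5/2 - (-6)*53 = 5/2 - ½*(-636) = 5/2 + 318 = 641/2 ≈ 320.50)
w - q(16, 9)*(-48) = 641/2 - 2*9*(9 + 16)*(-48) = 641/2 - 2*9*25*(-48) = 641/2 - 450*(-48) = 641/2 - 1*(-21600) = 641/2 + 21600 = 43841/2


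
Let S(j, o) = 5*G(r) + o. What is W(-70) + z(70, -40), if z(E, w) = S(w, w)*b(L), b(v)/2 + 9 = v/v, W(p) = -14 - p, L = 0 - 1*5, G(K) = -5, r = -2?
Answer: 1096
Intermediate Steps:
L = -5 (L = 0 - 5 = -5)
S(j, o) = -25 + o (S(j, o) = 5*(-5) + o = -25 + o)
b(v) = -16 (b(v) = -18 + 2*(v/v) = -18 + 2*1 = -18 + 2 = -16)
z(E, w) = 400 - 16*w (z(E, w) = (-25 + w)*(-16) = 400 - 16*w)
W(-70) + z(70, -40) = (-14 - 1*(-70)) + (400 - 16*(-40)) = (-14 + 70) + (400 + 640) = 56 + 1040 = 1096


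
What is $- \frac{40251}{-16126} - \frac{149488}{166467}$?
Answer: $\frac{4289819729}{2684446842} \approx 1.598$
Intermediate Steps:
$- \frac{40251}{-16126} - \frac{149488}{166467} = \left(-40251\right) \left(- \frac{1}{16126}\right) - \frac{149488}{166467} = \frac{40251}{16126} - \frac{149488}{166467} = \frac{4289819729}{2684446842}$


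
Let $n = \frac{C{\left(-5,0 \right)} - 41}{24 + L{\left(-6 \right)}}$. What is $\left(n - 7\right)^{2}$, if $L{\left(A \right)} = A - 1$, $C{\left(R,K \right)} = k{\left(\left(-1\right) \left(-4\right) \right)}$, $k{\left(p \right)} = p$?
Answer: $\frac{24336}{289} \approx 84.208$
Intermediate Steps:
$C{\left(R,K \right)} = 4$ ($C{\left(R,K \right)} = \left(-1\right) \left(-4\right) = 4$)
$L{\left(A \right)} = -1 + A$
$n = - \frac{37}{17}$ ($n = \frac{4 - 41}{24 - 7} = - \frac{37}{24 - 7} = - \frac{37}{17} \approx -2.1765$)
$\left(n - 7\right)^{2} = \left(- \frac{37}{17} - 7\right)^{2} = \left(- \frac{156}{17}\right)^{2} = \frac{24336}{289}$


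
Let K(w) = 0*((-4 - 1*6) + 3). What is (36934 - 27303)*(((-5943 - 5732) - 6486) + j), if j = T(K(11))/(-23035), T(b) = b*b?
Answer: -174908591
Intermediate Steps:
K(w) = 0 (K(w) = 0*((-4 - 6) + 3) = 0*(-10 + 3) = 0*(-7) = 0)
T(b) = b**2
j = 0 (j = 0**2/(-23035) = 0*(-1/23035) = 0)
(36934 - 27303)*(((-5943 - 5732) - 6486) + j) = (36934 - 27303)*(((-5943 - 5732) - 6486) + 0) = 9631*((-11675 - 6486) + 0) = 9631*(-18161 + 0) = 9631*(-18161) = -174908591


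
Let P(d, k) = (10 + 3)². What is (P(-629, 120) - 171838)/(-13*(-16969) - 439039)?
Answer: 57223/72814 ≈ 0.78588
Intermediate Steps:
P(d, k) = 169 (P(d, k) = 13² = 169)
(P(-629, 120) - 171838)/(-13*(-16969) - 439039) = (169 - 171838)/(-13*(-16969) - 439039) = -171669/(220597 - 439039) = -171669/(-218442) = -171669*(-1/218442) = 57223/72814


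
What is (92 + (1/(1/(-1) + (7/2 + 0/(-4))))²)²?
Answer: 5308416/625 ≈ 8493.5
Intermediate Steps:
(92 + (1/(1/(-1) + (7/2 + 0/(-4))))²)² = (92 + (1/(-1 + (7*(½) + 0*(-¼))))²)² = (92 + (1/(-1 + (7/2 + 0)))²)² = (92 + (1/(-1 + 7/2))²)² = (92 + (1/(5/2))²)² = (92 + (⅖)²)² = (92 + 4/25)² = (2304/25)² = 5308416/625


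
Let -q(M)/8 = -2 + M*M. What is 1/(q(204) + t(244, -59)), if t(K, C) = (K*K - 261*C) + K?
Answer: -1/257733 ≈ -3.8800e-6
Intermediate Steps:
t(K, C) = K + K**2 - 261*C (t(K, C) = (K**2 - 261*C) + K = K + K**2 - 261*C)
q(M) = 16 - 8*M**2 (q(M) = -8*(-2 + M*M) = -8*(-2 + M**2) = 16 - 8*M**2)
1/(q(204) + t(244, -59)) = 1/((16 - 8*204**2) + (244 + 244**2 - 261*(-59))) = 1/((16 - 8*41616) + (244 + 59536 + 15399)) = 1/((16 - 332928) + 75179) = 1/(-332912 + 75179) = 1/(-257733) = -1/257733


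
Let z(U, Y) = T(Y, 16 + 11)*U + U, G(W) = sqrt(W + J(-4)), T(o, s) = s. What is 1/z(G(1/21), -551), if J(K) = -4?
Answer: -I*sqrt(1743)/2324 ≈ -0.017964*I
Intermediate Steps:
G(W) = sqrt(-4 + W) (G(W) = sqrt(W - 4) = sqrt(-4 + W))
z(U, Y) = 28*U (z(U, Y) = (16 + 11)*U + U = 27*U + U = 28*U)
1/z(G(1/21), -551) = 1/(28*sqrt(-4 + 1/21)) = 1/(28*sqrt(-83/21)) = 1/(28*(I*sqrt(1743)/21)) = 1/(4*I*sqrt(1743)/3) = -I*sqrt(1743)/2324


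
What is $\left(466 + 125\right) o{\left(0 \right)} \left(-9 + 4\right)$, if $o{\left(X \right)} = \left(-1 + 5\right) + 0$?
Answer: $-11820$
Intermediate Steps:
$o{\left(X \right)} = 4$ ($o{\left(X \right)} = 4 + 0 = 4$)
$\left(466 + 125\right) o{\left(0 \right)} \left(-9 + 4\right) = \left(466 + 125\right) 4 \left(-9 + 4\right) = 591 \cdot 4 \left(-5\right) = 591 \left(-20\right) = -11820$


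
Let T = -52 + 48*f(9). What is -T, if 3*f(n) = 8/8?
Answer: 36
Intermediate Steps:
f(n) = ⅓ (f(n) = (8/8)/3 = (8*(⅛))/3 = (⅓)*1 = ⅓)
T = -36 (T = -52 + 48*(⅓) = -52 + 16 = -36)
-T = -1*(-36) = 36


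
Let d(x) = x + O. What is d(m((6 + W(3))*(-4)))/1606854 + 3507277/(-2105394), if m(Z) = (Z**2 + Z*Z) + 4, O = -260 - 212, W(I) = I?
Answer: -938535036617/563843461746 ≈ -1.6645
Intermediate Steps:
O = -472
m(Z) = 4 + 2*Z**2 (m(Z) = (Z**2 + Z**2) + 4 = 2*Z**2 + 4 = 4 + 2*Z**2)
d(x) = -472 + x (d(x) = x - 472 = -472 + x)
d(m((6 + W(3))*(-4)))/1606854 + 3507277/(-2105394) = (-472 + (4 + 2*((6 + 3)*(-4))**2))/1606854 + 3507277/(-2105394) = (-472 + (4 + 2*(9*(-4))**2))*(1/1606854) + 3507277*(-1/2105394) = (-472 + (4 + 2*(-36)**2))*(1/1606854) - 3507277/2105394 = (-472 + (4 + 2*1296))*(1/1606854) - 3507277/2105394 = (-472 + (4 + 2592))*(1/1606854) - 3507277/2105394 = (-472 + 2596)*(1/1606854) - 3507277/2105394 = 2124*(1/1606854) - 3507277/2105394 = 354/267809 - 3507277/2105394 = -938535036617/563843461746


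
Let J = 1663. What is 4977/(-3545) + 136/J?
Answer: -7794631/5895335 ≈ -1.3222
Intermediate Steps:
4977/(-3545) + 136/J = 4977/(-3545) + 136/1663 = 4977*(-1/3545) + 136*(1/1663) = -4977/3545 + 136/1663 = -7794631/5895335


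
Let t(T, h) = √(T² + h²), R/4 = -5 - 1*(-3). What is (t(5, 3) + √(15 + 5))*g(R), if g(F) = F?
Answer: -16*√5 - 8*√34 ≈ -82.425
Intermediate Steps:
R = -8 (R = 4*(-5 - 1*(-3)) = 4*(-5 + 3) = 4*(-2) = -8)
(t(5, 3) + √(15 + 5))*g(R) = (√(5² + 3²) + √(15 + 5))*(-8) = (√(25 + 9) + √20)*(-8) = (√34 + 2*√5)*(-8) = -16*√5 - 8*√34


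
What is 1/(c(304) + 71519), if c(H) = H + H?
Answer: 1/72127 ≈ 1.3864e-5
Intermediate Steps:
c(H) = 2*H
1/(c(304) + 71519) = 1/(2*304 + 71519) = 1/(608 + 71519) = 1/72127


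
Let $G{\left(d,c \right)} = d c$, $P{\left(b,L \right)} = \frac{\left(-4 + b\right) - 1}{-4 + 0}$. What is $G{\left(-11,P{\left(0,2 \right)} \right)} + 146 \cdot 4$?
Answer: $\frac{2281}{4} \approx 570.25$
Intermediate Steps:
$P{\left(b,L \right)} = \frac{5}{4} - \frac{b}{4}$ ($P{\left(b,L \right)} = \frac{-5 + b}{-4} = \left(-5 + b\right) \left(- \frac{1}{4}\right) = \frac{5}{4} - \frac{b}{4}$)
$G{\left(d,c \right)} = c d$
$G{\left(-11,P{\left(0,2 \right)} \right)} + 146 \cdot 4 = \left(\frac{5}{4} - 0\right) \left(-11\right) + 146 \cdot 4 = \left(\frac{5}{4} + 0\right) \left(-11\right) + 584 = \frac{5}{4} \left(-11\right) + 584 = - \frac{55}{4} + 584 = \frac{2281}{4}$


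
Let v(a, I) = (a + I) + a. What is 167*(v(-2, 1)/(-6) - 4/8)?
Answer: 0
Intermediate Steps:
v(a, I) = I + 2*a (v(a, I) = (I + a) + a = I + 2*a)
167*(v(-2, 1)/(-6) - 4/8) = 167*((1 + 2*(-2))/(-6) - 4/8) = 167*((1 - 4)*(-⅙) - 4*⅛) = 167*(-3*(-⅙) - ½) = 167*(½ - ½) = 167*0 = 0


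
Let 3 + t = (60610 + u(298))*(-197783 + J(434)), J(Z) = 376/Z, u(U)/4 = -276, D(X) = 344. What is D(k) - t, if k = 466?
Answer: 2553921606137/217 ≈ 1.1769e+10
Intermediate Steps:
u(U) = -1104 (u(U) = 4*(-276) = -1104)
t = -2553921531489/217 (t = -3 + (60610 - 1104)*(-197783 + 376/434) = -3 + 59506*(-197783 + 376*(1/434)) = -3 + 59506*(-197783 + 188/217) = -3 + 59506*(-42918723/217) = -3 - 2553921530838/217 = -2553921531489/217 ≈ -1.1769e+10)
D(k) - t = 344 - 1*(-2553921531489/217) = 344 + 2553921531489/217 = 2553921606137/217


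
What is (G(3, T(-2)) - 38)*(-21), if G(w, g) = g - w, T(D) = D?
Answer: 903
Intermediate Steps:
(G(3, T(-2)) - 38)*(-21) = ((-2 - 1*3) - 38)*(-21) = ((-2 - 3) - 38)*(-21) = (-5 - 38)*(-21) = -43*(-21) = 903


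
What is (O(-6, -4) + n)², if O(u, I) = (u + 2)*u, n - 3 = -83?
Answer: 3136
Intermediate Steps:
n = -80 (n = 3 - 83 = -80)
O(u, I) = u*(2 + u) (O(u, I) = (2 + u)*u = u*(2 + u))
(O(-6, -4) + n)² = (-6*(2 - 6) - 80)² = (-6*(-4) - 80)² = (24 - 80)² = (-56)² = 3136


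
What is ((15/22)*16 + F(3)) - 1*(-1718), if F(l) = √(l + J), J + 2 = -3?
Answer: 19018/11 + I*√2 ≈ 1728.9 + 1.4142*I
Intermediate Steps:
J = -5 (J = -2 - 3 = -5)
F(l) = √(-5 + l) (F(l) = √(l - 5) = √(-5 + l))
((15/22)*16 + F(3)) - 1*(-1718) = ((15/22)*16 + √(-5 + 3)) - 1*(-1718) = ((15*(1/22))*16 + √(-2)) + 1718 = ((15/22)*16 + I*√2) + 1718 = (120/11 + I*√2) + 1718 = 19018/11 + I*√2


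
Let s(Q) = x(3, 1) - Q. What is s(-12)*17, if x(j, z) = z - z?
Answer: 204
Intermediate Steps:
x(j, z) = 0
s(Q) = -Q (s(Q) = 0 - Q = -Q)
s(-12)*17 = -1*(-12)*17 = 12*17 = 204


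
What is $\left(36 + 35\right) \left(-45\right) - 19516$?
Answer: $-22711$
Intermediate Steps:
$\left(36 + 35\right) \left(-45\right) - 19516 = 71 \left(-45\right) - 19516 = -3195 - 19516 = -22711$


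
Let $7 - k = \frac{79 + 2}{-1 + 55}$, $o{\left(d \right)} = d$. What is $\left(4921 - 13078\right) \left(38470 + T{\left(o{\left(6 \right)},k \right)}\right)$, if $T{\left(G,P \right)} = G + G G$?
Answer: $-314142384$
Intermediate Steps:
$k = \frac{11}{2}$ ($k = 7 - \frac{79 + 2}{-1 + 55} = 7 - \frac{81}{54} = 7 - 81 \cdot \frac{1}{54} = 7 - \frac{3}{2} = \frac{11}{2} \approx 5.5$)
$T{\left(G,P \right)} = G + G^{2}$
$\left(4921 - 13078\right) \left(38470 + T{\left(o{\left(6 \right)},k \right)}\right) = \left(4921 - 13078\right) \left(38470 + 6 \left(1 + 6\right)\right) = - 8157 \left(38470 + 6 \cdot 7\right) = - 8157 \left(38470 + 42\right) = \left(-8157\right) 38512 = -314142384$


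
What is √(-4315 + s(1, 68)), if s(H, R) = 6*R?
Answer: I*√3907 ≈ 62.506*I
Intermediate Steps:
√(-4315 + s(1, 68)) = √(-4315 + 6*68) = √(-4315 + 408) = √(-3907) = I*√3907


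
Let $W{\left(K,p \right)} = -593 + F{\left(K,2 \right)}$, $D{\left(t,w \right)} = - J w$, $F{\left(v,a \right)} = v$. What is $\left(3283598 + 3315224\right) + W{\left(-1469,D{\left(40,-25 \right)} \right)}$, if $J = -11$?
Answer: $6596760$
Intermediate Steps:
$D{\left(t,w \right)} = 11 w$ ($D{\left(t,w \right)} = \left(-1\right) \left(-11\right) w = 11 w$)
$W{\left(K,p \right)} = -593 + K$
$\left(3283598 + 3315224\right) + W{\left(-1469,D{\left(40,-25 \right)} \right)} = \left(3283598 + 3315224\right) - 2062 = 6598822 - 2062 = 6596760$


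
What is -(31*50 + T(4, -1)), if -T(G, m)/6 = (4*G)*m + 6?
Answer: -1610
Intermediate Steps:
T(G, m) = -36 - 24*G*m (T(G, m) = -6*((4*G)*m + 6) = -6*(4*G*m + 6) = -6*(6 + 4*G*m) = -36 - 24*G*m)
-(31*50 + T(4, -1)) = -(31*50 + (-36 - 24*4*(-1))) = -(1550 + (-36 + 96)) = -(1550 + 60) = -1*1610 = -1610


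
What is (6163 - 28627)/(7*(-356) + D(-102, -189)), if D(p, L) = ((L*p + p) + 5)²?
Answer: -22464/367908269 ≈ -6.1059e-5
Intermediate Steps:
D(p, L) = (5 + p + L*p)² (D(p, L) = ((p + L*p) + 5)² = (5 + p + L*p)²)
(6163 - 28627)/(7*(-356) + D(-102, -189)) = (6163 - 28627)/(7*(-356) + (5 - 102 - 189*(-102))²) = -22464/(-2492 + (5 - 102 + 19278)²) = -22464/(-2492 + 19181²) = -22464/(-2492 + 367910761) = -22464/367908269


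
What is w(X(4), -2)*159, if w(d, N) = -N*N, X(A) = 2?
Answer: -636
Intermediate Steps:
w(d, N) = -N²
w(X(4), -2)*159 = -1*(-2)²*159 = -1*4*159 = -4*159 = -636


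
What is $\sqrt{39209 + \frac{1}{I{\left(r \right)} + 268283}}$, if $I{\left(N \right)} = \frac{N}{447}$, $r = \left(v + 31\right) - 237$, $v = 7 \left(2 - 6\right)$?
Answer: $\frac{5 \sqrt{2506126031126858470}}{39974089} \approx 198.01$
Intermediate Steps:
$v = -28$ ($v = 7 \left(-4\right) = -28$)
$r = -234$ ($r = \left(-28 + 31\right) - 237 = 3 - 237 = -234$)
$I{\left(N \right)} = \frac{N}{447}$ ($I{\left(N \right)} = N \frac{1}{447} = \frac{N}{447}$)
$\sqrt{39209 + \frac{1}{I{\left(r \right)} + 268283}} = \sqrt{39209 + \frac{1}{\frac{1}{447} \left(-234\right) + 268283}} = \sqrt{39209 + \frac{1}{- \frac{78}{149} + 268283}} = \sqrt{39209 + \frac{1}{\frac{39974089}{149}}} = \sqrt{39209 + \frac{149}{39974089}} = \sqrt{\frac{1567344055750}{39974089}} = \frac{5 \sqrt{2506126031126858470}}{39974089}$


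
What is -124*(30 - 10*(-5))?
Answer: -9920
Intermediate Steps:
-124*(30 - 10*(-5)) = -124*(30 + 50) = -124*80 = -9920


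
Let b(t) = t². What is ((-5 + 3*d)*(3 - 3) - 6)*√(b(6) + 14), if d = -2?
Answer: -30*√2 ≈ -42.426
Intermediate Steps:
((-5 + 3*d)*(3 - 3) - 6)*√(b(6) + 14) = ((-5 + 3*(-2))*(3 - 3) - 6)*√(6² + 14) = ((-5 - 6)*0 - 6)*√(36 + 14) = (-11*0 - 6)*√50 = (0 - 6)*(5*√2) = -30*√2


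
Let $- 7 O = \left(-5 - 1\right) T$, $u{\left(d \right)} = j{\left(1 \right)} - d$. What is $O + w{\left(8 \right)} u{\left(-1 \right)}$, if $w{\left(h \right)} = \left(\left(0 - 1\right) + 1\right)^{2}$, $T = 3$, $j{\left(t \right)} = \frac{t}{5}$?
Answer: $\frac{18}{7} \approx 2.5714$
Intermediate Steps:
$j{\left(t \right)} = \frac{t}{5}$ ($j{\left(t \right)} = t \frac{1}{5} = \frac{t}{5}$)
$u{\left(d \right)} = \frac{1}{5} - d$ ($u{\left(d \right)} = \frac{1}{5} \cdot 1 - d = \frac{1}{5} - d$)
$w{\left(h \right)} = 0$ ($w{\left(h \right)} = \left(-1 + 1\right)^{2} = 0^{2} = 0$)
$O = \frac{18}{7}$ ($O = - \frac{\left(-5 - 1\right) 3}{7} = - \frac{\left(-6\right) 3}{7} = \left(- \frac{1}{7}\right) \left(-18\right) = \frac{18}{7} \approx 2.5714$)
$O + w{\left(8 \right)} u{\left(-1 \right)} = \frac{18}{7} + 0 \left(\frac{1}{5} - -1\right) = \frac{18}{7} + 0 \left(\frac{1}{5} + 1\right) = \frac{18}{7} + 0 \cdot \frac{6}{5} = \frac{18}{7} + 0 = \frac{18}{7}$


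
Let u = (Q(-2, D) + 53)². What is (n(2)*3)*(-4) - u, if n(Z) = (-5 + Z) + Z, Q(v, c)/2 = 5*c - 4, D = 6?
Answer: -11013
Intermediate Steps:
Q(v, c) = -8 + 10*c (Q(v, c) = 2*(5*c - 4) = 2*(-4 + 5*c) = -8 + 10*c)
n(Z) = -5 + 2*Z
u = 11025 (u = ((-8 + 10*6) + 53)² = ((-8 + 60) + 53)² = (52 + 53)² = 105² = 11025)
(n(2)*3)*(-4) - u = ((-5 + 2*2)*3)*(-4) - 1*11025 = ((-5 + 4)*3)*(-4) - 11025 = -1*3*(-4) - 11025 = -3*(-4) - 11025 = 12 - 11025 = -11013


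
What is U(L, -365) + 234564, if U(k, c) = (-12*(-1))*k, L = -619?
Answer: 227136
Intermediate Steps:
U(k, c) = 12*k
U(L, -365) + 234564 = 12*(-619) + 234564 = -7428 + 234564 = 227136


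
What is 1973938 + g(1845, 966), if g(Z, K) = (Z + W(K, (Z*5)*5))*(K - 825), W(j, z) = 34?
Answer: 2238877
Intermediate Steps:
g(Z, K) = (-825 + K)*(34 + Z) (g(Z, K) = (Z + 34)*(K - 825) = (34 + Z)*(-825 + K) = (-825 + K)*(34 + Z))
1973938 + g(1845, 966) = 1973938 + (-28050 - 825*1845 + 34*966 + 966*1845) = 1973938 + (-28050 - 1522125 + 32844 + 1782270) = 1973938 + 264939 = 2238877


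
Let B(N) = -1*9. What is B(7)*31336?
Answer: -282024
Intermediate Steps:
B(N) = -9
B(7)*31336 = -9*31336 = -282024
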